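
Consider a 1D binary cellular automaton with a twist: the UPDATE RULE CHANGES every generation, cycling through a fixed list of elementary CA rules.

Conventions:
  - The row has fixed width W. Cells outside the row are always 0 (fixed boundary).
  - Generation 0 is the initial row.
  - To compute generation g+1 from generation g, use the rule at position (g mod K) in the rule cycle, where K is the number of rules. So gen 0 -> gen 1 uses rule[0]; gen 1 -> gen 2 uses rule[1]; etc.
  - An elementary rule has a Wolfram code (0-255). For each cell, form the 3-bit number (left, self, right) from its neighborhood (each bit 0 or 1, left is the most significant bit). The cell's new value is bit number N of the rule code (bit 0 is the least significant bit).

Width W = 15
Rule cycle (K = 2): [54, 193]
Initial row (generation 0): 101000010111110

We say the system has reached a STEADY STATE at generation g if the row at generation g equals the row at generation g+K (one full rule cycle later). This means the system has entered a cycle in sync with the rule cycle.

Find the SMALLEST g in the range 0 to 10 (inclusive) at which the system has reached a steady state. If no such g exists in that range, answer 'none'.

Answer: none

Derivation:
Gen 0: 101000010111110
Gen 1 (rule 54): 111100111000001
Gen 2 (rule 193): 011100011011100
Gen 3 (rule 54): 100010100100010
Gen 4 (rule 193): 001000000001000
Gen 5 (rule 54): 011100000011100
Gen 6 (rule 193): 001101111001101
Gen 7 (rule 54): 010010000110011
Gen 8 (rule 193): 000000110010001
Gen 9 (rule 54): 000001001111011
Gen 10 (rule 193): 111100000111001
Gen 11 (rule 54): 000010001000111
Gen 12 (rule 193): 111000100010011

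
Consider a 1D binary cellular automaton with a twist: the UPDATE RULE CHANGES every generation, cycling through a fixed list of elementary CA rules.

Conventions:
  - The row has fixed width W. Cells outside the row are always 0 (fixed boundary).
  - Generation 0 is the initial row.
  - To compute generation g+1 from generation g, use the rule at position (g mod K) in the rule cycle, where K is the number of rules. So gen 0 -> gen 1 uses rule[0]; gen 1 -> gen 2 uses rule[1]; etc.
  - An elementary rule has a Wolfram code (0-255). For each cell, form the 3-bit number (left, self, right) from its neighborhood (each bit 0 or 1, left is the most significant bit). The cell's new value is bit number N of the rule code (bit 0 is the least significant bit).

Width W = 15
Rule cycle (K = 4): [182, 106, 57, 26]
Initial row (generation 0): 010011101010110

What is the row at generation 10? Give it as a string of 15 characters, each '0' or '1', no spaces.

Gen 0: 010011101010110
Gen 1 (rule 182): 111101011111001
Gen 2 (rule 106): 100110110001010
Gen 3 (rule 57): 010101101100101
Gen 4 (rule 26): 100001001011000
Gen 5 (rule 182): 110011111100100
Gen 6 (rule 106): 110110000101000
Gen 7 (rule 57): 101101110010111
Gen 8 (rule 26): 001001001100100
Gen 9 (rule 182): 011111110011110
Gen 10 (rule 106): 110000010110010

Answer: 110000010110010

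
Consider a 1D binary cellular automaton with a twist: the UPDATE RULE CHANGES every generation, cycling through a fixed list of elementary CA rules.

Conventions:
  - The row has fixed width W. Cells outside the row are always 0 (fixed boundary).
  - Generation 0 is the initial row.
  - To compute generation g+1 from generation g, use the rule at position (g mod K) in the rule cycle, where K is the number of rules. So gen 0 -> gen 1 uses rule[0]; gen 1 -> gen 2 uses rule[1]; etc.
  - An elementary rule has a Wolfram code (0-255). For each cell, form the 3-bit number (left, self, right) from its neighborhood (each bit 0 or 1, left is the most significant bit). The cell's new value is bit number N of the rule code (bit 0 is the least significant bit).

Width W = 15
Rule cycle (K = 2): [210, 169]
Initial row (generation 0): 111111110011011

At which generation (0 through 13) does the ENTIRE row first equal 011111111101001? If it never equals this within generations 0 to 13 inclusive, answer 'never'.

Answer: 1

Derivation:
Gen 0: 111111110011011
Gen 1 (rule 210): 011111111101001
Gen 2 (rule 169): 011111111010000
Gen 3 (rule 210): 101111111001000
Gen 4 (rule 169): 011111110000011
Gen 5 (rule 210): 101111111000101
Gen 6 (rule 169): 011111110010010
Gen 7 (rule 210): 101111111101101
Gen 8 (rule 169): 011111111011010
Gen 9 (rule 210): 101111111001001
Gen 10 (rule 169): 011111110000000
Gen 11 (rule 210): 101111111000000
Gen 12 (rule 169): 011111110011111
Gen 13 (rule 210): 101111111101111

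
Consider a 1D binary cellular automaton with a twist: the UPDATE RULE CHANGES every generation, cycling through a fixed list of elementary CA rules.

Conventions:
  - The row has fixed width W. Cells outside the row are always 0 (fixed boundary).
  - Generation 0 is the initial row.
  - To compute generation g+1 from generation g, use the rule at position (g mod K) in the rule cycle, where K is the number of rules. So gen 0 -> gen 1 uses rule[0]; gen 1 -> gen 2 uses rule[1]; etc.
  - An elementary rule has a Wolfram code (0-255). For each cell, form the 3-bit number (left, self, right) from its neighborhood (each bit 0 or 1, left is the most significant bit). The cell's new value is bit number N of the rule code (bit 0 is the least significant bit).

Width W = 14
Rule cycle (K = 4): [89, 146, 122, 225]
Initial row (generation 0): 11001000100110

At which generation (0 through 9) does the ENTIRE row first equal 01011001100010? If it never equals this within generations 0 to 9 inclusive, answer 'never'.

Answer: 2

Derivation:
Gen 0: 11001000100110
Gen 1 (rule 89): 11100110010111
Gen 2 (rule 146): 01011001100010
Gen 3 (rule 122): 10111111110101
Gen 4 (rule 225): 01011111111010
Gen 5 (rule 89): 00010000001001
Gen 6 (rule 146): 00101000010110
Gen 7 (rule 122): 01010100101111
Gen 8 (rule 225): 00101000010111
Gen 9 (rule 89): 10000111000101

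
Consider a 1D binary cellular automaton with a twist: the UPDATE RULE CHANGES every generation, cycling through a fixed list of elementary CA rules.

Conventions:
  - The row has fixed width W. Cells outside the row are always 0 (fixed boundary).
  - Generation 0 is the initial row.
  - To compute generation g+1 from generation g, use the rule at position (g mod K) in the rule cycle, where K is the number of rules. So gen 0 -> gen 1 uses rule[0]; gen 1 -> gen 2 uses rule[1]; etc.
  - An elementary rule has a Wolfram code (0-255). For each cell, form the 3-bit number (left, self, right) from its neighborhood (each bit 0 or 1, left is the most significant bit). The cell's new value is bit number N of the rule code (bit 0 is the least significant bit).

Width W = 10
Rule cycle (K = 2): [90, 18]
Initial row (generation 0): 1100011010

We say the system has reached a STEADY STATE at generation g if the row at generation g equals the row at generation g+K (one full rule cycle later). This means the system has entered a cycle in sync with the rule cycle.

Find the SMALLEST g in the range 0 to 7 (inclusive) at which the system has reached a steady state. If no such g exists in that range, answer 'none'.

Answer: none

Derivation:
Gen 0: 1100011010
Gen 1 (rule 90): 1110111001
Gen 2 (rule 18): 0000000110
Gen 3 (rule 90): 0000001111
Gen 4 (rule 18): 0000010000
Gen 5 (rule 90): 0000101000
Gen 6 (rule 18): 0001000100
Gen 7 (rule 90): 0010101010
Gen 8 (rule 18): 0100000001
Gen 9 (rule 90): 1010000010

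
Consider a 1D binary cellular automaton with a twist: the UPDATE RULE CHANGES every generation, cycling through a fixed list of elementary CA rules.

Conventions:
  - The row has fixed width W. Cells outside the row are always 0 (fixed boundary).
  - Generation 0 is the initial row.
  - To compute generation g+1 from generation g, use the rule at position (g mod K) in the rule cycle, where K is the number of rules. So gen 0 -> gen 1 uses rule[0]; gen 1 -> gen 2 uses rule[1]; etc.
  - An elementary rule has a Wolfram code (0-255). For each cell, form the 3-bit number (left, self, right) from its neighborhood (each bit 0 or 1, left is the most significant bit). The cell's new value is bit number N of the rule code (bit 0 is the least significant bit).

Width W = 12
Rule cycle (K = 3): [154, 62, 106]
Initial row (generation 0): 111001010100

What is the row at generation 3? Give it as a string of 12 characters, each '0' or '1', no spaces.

Gen 0: 111001010100
Gen 1 (rule 154): 110110000010
Gen 2 (rule 62): 101101000111
Gen 3 (rule 106): 011110001101

Answer: 011110001101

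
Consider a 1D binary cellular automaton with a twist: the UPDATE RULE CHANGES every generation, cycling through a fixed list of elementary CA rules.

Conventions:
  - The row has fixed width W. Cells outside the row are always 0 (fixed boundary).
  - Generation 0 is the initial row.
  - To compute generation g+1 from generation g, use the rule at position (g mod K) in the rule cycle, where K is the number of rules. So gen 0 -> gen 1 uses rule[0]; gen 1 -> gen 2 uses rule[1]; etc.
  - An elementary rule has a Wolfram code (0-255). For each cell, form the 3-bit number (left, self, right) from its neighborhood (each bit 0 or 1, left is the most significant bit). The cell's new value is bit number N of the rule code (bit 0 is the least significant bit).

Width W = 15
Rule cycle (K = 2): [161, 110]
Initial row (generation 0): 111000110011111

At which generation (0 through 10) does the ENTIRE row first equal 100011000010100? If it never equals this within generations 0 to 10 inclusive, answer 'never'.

Gen 0: 111000110011111
Gen 1 (rule 161): 010010000001110
Gen 2 (rule 110): 110110000011010
Gen 3 (rule 161): 001000111000100
Gen 4 (rule 110): 011001101001100
Gen 5 (rule 161): 000000010000001
Gen 6 (rule 110): 000000110000011
Gen 7 (rule 161): 111110000111000
Gen 8 (rule 110): 100010001101000
Gen 9 (rule 161): 001000100010011
Gen 10 (rule 110): 011001100110111

Answer: never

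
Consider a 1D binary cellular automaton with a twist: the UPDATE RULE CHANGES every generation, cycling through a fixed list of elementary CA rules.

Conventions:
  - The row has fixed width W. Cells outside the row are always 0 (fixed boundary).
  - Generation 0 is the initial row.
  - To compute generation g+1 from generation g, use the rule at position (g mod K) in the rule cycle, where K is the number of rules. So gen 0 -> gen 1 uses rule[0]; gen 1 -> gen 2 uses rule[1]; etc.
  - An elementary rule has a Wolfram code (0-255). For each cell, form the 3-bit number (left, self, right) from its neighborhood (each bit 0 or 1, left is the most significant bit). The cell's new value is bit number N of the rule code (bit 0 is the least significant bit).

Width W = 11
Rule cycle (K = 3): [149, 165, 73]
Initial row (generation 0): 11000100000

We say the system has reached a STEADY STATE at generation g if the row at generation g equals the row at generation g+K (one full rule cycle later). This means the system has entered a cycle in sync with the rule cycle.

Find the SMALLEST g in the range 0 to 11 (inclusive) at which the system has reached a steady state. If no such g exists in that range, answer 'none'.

Gen 0: 11000100000
Gen 1 (rule 149): 00110111111
Gen 2 (rule 165): 10001011110
Gen 3 (rule 73): 00100010010
Gen 4 (rule 149): 10111011011
Gen 5 (rule 165): 11010100100
Gen 6 (rule 73): 11000000001
Gen 7 (rule 149): 00111111101
Gen 8 (rule 165): 10011111011
Gen 9 (rule 73): 00010001011
Gen 10 (rule 149): 11011101000
Gen 11 (rule 165): 00101011011
Gen 12 (rule 73): 10000011011
Gen 13 (rule 149): 11111000000
Gen 14 (rule 165): 01110011111

Answer: none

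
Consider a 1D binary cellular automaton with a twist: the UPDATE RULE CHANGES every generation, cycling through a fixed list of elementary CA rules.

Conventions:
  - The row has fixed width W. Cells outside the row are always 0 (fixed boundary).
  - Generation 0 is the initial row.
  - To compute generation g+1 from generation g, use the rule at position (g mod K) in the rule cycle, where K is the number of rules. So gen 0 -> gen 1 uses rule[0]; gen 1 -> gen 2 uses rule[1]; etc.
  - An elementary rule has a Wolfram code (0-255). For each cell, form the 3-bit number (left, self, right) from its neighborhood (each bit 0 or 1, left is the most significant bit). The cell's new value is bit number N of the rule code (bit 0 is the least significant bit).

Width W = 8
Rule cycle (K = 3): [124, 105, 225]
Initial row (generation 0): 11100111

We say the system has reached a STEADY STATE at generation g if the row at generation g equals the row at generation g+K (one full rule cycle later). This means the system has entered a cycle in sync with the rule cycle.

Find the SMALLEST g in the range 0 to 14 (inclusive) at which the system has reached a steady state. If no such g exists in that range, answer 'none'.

Gen 0: 11100111
Gen 1 (rule 124): 10110101
Gen 2 (rule 105): 01111010
Gen 3 (rule 225): 00111100
Gen 4 (rule 124): 00100110
Gen 5 (rule 105): 10000110
Gen 6 (rule 225): 00110010
Gen 7 (rule 124): 00111011
Gen 8 (rule 105): 10101111
Gen 9 (rule 225): 01010111
Gen 10 (rule 124): 01111101
Gen 11 (rule 105): 01000110
Gen 12 (rule 225): 00010010
Gen 13 (rule 124): 00011011
Gen 14 (rule 105): 11011111
Gen 15 (rule 225): 01101111
Gen 16 (rule 124): 01111001
Gen 17 (rule 105): 01001000

Answer: none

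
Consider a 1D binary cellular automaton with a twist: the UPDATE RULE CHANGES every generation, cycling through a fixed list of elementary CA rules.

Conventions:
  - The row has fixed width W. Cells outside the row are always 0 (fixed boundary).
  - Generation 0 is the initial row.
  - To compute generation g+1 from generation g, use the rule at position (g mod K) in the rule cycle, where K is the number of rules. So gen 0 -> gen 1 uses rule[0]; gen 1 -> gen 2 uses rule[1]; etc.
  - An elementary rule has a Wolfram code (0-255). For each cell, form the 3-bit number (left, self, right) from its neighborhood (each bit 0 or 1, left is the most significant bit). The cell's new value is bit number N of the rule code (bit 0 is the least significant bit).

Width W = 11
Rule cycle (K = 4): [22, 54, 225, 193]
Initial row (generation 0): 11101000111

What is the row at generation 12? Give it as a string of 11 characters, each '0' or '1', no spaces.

Gen 0: 11101000111
Gen 1 (rule 22): 00001101000
Gen 2 (rule 54): 00010011100
Gen 3 (rule 225): 11000001101
Gen 4 (rule 193): 01011100100
Gen 5 (rule 22): 11000011110
Gen 6 (rule 54): 00100100001
Gen 7 (rule 225): 10000001100
Gen 8 (rule 193): 00111100101
Gen 9 (rule 22): 01000011101
Gen 10 (rule 54): 11100100011
Gen 11 (rule 225): 01100001001
Gen 12 (rule 193): 00101100000

Answer: 00101100000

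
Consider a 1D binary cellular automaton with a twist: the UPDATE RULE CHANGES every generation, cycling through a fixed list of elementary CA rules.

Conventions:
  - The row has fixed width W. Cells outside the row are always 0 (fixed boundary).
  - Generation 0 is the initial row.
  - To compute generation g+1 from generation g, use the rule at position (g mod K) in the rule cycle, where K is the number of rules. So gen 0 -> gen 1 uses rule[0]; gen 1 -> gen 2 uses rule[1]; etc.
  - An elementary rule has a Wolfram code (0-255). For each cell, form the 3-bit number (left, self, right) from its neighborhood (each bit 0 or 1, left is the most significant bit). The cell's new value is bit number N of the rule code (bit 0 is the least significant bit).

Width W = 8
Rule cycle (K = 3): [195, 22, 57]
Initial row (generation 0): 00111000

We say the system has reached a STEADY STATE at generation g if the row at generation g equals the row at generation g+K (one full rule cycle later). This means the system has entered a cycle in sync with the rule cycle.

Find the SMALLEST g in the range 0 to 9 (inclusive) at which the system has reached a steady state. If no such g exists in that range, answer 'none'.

Answer: 5

Derivation:
Gen 0: 00111000
Gen 1 (rule 195): 11011011
Gen 2 (rule 22): 00000000
Gen 3 (rule 57): 11111111
Gen 4 (rule 195): 01111111
Gen 5 (rule 22): 10000000
Gen 6 (rule 57): 01111111
Gen 7 (rule 195): 10111111
Gen 8 (rule 22): 10000000
Gen 9 (rule 57): 01111111
Gen 10 (rule 195): 10111111
Gen 11 (rule 22): 10000000
Gen 12 (rule 57): 01111111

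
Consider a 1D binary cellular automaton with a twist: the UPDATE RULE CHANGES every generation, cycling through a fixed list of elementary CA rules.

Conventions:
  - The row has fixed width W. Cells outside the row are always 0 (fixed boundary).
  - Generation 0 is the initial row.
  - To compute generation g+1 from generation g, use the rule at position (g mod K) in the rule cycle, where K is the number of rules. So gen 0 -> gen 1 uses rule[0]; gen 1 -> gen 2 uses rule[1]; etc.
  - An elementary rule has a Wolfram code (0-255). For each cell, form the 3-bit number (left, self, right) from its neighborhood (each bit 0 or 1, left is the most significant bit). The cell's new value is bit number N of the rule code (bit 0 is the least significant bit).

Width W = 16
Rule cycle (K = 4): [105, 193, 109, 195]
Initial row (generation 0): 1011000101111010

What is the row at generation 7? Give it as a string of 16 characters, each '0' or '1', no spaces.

Answer: 0111100100101001

Derivation:
Gen 0: 1011000101111010
Gen 1 (rule 105): 0111010011001100
Gen 2 (rule 193): 0011000001000101
Gen 3 (rule 109): 1011011101010111
Gen 4 (rule 195): 0001001100000011
Gen 5 (rule 105): 1100001101111011
Gen 6 (rule 193): 0101100100111001
Gen 7 (rule 109): 0111100100101001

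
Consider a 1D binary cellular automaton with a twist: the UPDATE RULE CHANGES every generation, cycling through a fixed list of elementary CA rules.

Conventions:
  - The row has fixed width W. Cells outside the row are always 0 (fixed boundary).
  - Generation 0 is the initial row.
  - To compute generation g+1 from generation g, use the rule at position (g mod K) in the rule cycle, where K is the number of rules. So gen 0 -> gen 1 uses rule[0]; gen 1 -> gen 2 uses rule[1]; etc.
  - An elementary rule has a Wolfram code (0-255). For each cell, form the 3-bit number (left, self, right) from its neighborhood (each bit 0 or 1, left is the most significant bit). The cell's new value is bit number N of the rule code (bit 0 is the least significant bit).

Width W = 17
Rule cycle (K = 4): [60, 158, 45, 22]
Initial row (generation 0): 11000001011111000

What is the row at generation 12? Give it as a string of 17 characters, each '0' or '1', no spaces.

Gen 0: 11000001011111000
Gen 1 (rule 60): 10100001110000100
Gen 2 (rule 158): 10110011101001110
Gen 3 (rule 45): 11100010011001000
Gen 4 (rule 22): 00010111100111100
Gen 5 (rule 60): 00011100010100010
Gen 6 (rule 158): 00111010110110111
Gen 7 (rule 45): 10100111101101100
Gen 8 (rule 22): 10111000000000010
Gen 9 (rule 60): 11100100000000011
Gen 10 (rule 158): 11011110000000110
Gen 11 (rule 45): 10110000111110100
Gen 12 (rule 22): 10001001000000110

Answer: 10001001000000110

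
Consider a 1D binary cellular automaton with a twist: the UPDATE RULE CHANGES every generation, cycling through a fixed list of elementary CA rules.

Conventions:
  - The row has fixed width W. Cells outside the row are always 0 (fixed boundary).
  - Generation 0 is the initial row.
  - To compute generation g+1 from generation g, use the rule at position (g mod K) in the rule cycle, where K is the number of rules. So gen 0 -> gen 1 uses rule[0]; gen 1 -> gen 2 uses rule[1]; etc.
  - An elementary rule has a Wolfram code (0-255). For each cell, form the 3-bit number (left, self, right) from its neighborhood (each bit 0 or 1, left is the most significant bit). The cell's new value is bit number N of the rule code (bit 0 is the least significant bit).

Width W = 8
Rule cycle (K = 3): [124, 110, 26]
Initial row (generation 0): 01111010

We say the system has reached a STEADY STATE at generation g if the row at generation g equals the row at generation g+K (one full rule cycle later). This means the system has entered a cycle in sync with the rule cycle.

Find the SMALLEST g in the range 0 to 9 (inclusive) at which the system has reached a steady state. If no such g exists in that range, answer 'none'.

Answer: none

Derivation:
Gen 0: 01111010
Gen 1 (rule 124): 01001111
Gen 2 (rule 110): 11011001
Gen 3 (rule 26): 10010110
Gen 4 (rule 124): 11011111
Gen 5 (rule 110): 11110001
Gen 6 (rule 26): 10001010
Gen 7 (rule 124): 11001111
Gen 8 (rule 110): 11011001
Gen 9 (rule 26): 10010110
Gen 10 (rule 124): 11011111
Gen 11 (rule 110): 11110001
Gen 12 (rule 26): 10001010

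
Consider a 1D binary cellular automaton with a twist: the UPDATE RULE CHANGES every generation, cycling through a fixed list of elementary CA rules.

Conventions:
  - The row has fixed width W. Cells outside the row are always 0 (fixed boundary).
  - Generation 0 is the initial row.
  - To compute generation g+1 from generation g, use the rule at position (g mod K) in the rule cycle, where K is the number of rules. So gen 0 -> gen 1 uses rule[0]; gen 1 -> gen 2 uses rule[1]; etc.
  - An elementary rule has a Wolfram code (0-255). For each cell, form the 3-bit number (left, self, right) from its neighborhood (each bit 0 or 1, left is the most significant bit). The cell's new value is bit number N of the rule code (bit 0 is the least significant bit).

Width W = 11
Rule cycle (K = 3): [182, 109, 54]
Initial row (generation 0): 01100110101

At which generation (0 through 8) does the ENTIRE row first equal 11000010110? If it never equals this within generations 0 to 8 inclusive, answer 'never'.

Gen 0: 01100110101
Gen 1 (rule 182): 10011001111
Gen 2 (rule 109): 10011001001
Gen 3 (rule 54): 11100111111
Gen 4 (rule 182): 01011011110
Gen 5 (rule 109): 01111110010
Gen 6 (rule 54): 10000001111
Gen 7 (rule 182): 11000010110
Gen 8 (rule 109): 11011011110

Answer: 7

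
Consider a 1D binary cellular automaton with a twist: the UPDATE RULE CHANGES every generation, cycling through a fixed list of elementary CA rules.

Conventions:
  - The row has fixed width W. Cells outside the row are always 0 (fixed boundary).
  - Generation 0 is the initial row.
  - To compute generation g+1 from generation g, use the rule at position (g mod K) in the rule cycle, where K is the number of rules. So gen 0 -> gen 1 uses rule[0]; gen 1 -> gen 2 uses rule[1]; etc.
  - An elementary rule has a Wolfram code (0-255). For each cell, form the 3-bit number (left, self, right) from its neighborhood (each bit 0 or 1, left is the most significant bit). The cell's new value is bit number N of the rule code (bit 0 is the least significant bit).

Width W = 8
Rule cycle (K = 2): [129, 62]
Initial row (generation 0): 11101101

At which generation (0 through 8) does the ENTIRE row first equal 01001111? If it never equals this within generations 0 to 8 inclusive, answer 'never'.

Answer: 3

Derivation:
Gen 0: 11101101
Gen 1 (rule 129): 01000000
Gen 2 (rule 62): 11100000
Gen 3 (rule 129): 01001111
Gen 4 (rule 62): 11111000
Gen 5 (rule 129): 01110011
Gen 6 (rule 62): 11001110
Gen 7 (rule 129): 00000100
Gen 8 (rule 62): 00001110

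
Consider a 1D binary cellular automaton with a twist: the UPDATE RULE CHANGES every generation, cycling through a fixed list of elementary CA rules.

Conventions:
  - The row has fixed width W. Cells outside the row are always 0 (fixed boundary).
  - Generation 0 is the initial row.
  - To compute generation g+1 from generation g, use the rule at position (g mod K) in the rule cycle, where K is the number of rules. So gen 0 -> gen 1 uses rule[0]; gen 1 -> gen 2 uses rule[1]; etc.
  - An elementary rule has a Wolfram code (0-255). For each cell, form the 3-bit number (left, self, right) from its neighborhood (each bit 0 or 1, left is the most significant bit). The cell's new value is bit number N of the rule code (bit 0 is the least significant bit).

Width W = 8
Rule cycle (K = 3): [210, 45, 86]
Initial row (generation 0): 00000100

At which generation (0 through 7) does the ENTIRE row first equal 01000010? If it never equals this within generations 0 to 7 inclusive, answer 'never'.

Answer: 7

Derivation:
Gen 0: 00000100
Gen 1 (rule 210): 00001010
Gen 2 (rule 45): 11101110
Gen 3 (rule 86): 00100011
Gen 4 (rule 210): 01010101
Gen 5 (rule 45): 01111111
Gen 6 (rule 86): 10000001
Gen 7 (rule 210): 01000010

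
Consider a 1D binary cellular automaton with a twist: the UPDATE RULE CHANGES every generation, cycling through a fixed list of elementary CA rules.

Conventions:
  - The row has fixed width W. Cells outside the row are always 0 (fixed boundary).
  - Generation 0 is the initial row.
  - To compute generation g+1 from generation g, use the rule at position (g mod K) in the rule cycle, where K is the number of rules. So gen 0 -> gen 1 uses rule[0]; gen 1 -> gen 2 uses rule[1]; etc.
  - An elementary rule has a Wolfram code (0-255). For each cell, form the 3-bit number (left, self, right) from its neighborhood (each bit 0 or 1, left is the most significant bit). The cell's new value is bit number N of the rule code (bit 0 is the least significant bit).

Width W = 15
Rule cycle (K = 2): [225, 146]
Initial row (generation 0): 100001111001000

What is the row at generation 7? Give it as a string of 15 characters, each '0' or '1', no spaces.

Answer: 001010000101001

Derivation:
Gen 0: 100001111001000
Gen 1 (rule 225): 001100111000011
Gen 2 (rule 146): 010011010100100
Gen 3 (rule 225): 000001101000001
Gen 4 (rule 146): 000010000100010
Gen 5 (rule 225): 111000110001000
Gen 6 (rule 146): 010101001010100
Gen 7 (rule 225): 001010000101001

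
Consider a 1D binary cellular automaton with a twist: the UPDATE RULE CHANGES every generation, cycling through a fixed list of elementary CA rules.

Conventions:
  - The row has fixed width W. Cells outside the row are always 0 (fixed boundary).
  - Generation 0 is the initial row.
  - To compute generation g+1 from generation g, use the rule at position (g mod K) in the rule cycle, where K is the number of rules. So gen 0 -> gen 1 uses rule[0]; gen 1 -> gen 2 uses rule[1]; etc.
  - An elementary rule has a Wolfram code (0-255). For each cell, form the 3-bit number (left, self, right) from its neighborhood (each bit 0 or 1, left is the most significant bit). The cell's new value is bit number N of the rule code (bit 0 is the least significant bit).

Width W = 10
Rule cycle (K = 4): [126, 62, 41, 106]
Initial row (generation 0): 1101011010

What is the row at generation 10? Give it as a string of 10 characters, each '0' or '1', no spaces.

Gen 0: 1101011010
Gen 1 (rule 126): 1111111111
Gen 2 (rule 62): 1000000000
Gen 3 (rule 41): 0011111111
Gen 4 (rule 106): 0110000001
Gen 5 (rule 126): 1111000011
Gen 6 (rule 62): 1000100110
Gen 7 (rule 41): 0010000100
Gen 8 (rule 106): 0100001000
Gen 9 (rule 126): 1110011100
Gen 10 (rule 62): 1001110010

Answer: 1001110010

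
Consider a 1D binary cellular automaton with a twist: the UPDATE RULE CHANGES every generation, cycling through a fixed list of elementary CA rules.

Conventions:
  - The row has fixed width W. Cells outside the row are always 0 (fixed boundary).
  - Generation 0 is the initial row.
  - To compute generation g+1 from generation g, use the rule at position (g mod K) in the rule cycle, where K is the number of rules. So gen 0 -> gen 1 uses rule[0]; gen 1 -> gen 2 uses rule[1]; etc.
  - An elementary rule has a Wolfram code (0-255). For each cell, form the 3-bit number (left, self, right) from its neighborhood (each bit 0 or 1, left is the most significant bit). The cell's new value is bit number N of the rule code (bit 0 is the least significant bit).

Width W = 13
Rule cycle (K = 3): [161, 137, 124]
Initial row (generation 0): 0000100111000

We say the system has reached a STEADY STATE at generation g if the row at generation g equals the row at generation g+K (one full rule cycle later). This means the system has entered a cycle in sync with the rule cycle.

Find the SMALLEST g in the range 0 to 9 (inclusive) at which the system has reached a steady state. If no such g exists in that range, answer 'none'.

Answer: none

Derivation:
Gen 0: 0000100111000
Gen 1 (rule 161): 1110000010011
Gen 2 (rule 137): 1100111000010
Gen 3 (rule 124): 1110101100011
Gen 4 (rule 161): 0101010001000
Gen 5 (rule 137): 0000000100011
Gen 6 (rule 124): 0000000110011
Gen 7 (rule 161): 1111110000000
Gen 8 (rule 137): 1111100111111
Gen 9 (rule 124): 1000110100001
Gen 10 (rule 161): 0010001001100
Gen 11 (rule 137): 1000100001001
Gen 12 (rule 124): 1100110001101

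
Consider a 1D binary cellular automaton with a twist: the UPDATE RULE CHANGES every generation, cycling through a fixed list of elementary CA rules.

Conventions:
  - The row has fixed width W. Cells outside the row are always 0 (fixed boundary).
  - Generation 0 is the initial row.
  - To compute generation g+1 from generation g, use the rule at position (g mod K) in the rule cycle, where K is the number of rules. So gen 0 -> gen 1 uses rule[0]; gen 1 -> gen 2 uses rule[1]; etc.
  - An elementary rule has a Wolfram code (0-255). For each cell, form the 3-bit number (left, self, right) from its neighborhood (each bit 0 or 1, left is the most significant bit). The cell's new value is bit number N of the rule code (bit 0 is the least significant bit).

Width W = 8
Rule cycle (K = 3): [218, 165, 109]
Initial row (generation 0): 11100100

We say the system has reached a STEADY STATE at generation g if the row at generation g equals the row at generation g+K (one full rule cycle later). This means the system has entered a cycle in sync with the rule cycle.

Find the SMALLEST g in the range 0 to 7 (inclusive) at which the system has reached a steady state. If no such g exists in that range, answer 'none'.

Answer: none

Derivation:
Gen 0: 11100100
Gen 1 (rule 218): 11111010
Gen 2 (rule 165): 01110110
Gen 3 (rule 109): 01011110
Gen 4 (rule 218): 10011111
Gen 5 (rule 165): 10001110
Gen 6 (rule 109): 10101010
Gen 7 (rule 218): 00000001
Gen 8 (rule 165): 11111101
Gen 9 (rule 109): 10000111
Gen 10 (rule 218): 01001111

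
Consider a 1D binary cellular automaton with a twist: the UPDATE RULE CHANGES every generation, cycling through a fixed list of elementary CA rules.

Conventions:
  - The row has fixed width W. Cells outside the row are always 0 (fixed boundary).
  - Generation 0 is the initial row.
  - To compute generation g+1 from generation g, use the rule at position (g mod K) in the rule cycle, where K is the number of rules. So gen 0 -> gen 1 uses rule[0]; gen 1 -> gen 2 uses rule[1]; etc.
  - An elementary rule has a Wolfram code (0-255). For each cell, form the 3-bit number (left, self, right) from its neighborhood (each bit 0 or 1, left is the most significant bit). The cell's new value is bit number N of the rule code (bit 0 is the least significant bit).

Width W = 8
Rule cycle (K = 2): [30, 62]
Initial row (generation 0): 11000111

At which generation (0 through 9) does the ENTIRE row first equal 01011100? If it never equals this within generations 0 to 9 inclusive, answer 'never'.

Gen 0: 11000111
Gen 1 (rule 30): 10101100
Gen 2 (rule 62): 11111010
Gen 3 (rule 30): 10000011
Gen 4 (rule 62): 11000110
Gen 5 (rule 30): 10101101
Gen 6 (rule 62): 11111011
Gen 7 (rule 30): 10000010
Gen 8 (rule 62): 11000111
Gen 9 (rule 30): 10101100

Answer: never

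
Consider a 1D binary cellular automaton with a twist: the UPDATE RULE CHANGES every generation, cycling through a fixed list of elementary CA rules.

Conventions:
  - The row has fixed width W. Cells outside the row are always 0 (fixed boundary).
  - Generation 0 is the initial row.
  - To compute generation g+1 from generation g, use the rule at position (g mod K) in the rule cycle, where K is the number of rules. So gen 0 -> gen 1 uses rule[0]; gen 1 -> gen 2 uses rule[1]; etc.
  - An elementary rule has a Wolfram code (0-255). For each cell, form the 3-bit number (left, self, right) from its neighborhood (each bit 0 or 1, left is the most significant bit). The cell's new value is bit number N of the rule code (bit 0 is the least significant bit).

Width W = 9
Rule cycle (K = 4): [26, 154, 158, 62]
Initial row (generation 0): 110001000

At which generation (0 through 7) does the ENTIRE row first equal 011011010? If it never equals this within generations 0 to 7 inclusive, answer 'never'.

Answer: never

Derivation:
Gen 0: 110001000
Gen 1 (rule 26): 101010100
Gen 2 (rule 154): 000000010
Gen 3 (rule 158): 000000111
Gen 4 (rule 62): 000001100
Gen 5 (rule 26): 000011010
Gen 6 (rule 154): 000110001
Gen 7 (rule 158): 001101011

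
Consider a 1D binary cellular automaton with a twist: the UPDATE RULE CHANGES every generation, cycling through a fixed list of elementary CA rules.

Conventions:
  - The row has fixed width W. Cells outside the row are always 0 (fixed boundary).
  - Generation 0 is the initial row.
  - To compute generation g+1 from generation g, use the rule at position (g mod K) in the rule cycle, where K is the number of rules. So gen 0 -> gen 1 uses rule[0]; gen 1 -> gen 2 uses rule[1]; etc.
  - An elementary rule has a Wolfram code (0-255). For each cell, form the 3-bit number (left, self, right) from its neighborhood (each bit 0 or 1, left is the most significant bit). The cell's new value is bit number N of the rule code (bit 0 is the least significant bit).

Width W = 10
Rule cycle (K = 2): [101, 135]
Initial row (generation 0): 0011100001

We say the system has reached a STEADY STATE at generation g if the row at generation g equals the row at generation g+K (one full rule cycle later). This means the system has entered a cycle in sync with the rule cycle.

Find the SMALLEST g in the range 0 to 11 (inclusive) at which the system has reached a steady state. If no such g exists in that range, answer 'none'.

Gen 0: 0011100001
Gen 1 (rule 101): 1000101101
Gen 2 (rule 135): 1011100001
Gen 3 (rule 101): 1100101101
Gen 4 (rule 135): 0001100001
Gen 5 (rule 101): 1100101101
Gen 6 (rule 135): 0001100001
Gen 7 (rule 101): 1100101101
Gen 8 (rule 135): 0001100001
Gen 9 (rule 101): 1100101101
Gen 10 (rule 135): 0001100001
Gen 11 (rule 101): 1100101101
Gen 12 (rule 135): 0001100001
Gen 13 (rule 101): 1100101101

Answer: 3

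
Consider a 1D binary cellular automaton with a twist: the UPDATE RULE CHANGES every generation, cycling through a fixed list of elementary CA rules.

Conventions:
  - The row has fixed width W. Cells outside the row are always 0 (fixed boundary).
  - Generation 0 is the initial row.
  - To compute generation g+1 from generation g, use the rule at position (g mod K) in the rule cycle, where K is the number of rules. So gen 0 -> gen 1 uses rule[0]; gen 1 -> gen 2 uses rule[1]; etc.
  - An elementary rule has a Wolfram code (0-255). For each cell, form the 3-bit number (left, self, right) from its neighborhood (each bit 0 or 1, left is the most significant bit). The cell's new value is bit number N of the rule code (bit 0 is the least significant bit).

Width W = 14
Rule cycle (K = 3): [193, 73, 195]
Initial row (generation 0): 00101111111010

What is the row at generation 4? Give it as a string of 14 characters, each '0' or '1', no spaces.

Gen 0: 00101111111010
Gen 1 (rule 193): 10000111111000
Gen 2 (rule 73): 00110100001011
Gen 3 (rule 195): 11010001110001
Gen 4 (rule 193): 01000100110100

Answer: 01000100110100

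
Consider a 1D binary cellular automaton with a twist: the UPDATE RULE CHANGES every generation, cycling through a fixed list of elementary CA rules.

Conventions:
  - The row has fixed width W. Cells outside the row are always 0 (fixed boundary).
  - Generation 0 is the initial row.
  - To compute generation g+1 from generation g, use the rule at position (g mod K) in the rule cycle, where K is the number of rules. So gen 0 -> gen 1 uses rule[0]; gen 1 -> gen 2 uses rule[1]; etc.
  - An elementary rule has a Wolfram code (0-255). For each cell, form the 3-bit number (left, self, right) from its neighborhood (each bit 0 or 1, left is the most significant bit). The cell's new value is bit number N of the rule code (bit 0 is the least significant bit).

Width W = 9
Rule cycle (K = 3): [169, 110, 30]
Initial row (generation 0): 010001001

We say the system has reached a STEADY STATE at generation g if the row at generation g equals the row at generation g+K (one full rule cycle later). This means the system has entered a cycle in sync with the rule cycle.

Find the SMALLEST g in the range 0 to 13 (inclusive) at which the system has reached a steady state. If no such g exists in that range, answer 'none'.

Answer: none

Derivation:
Gen 0: 010001001
Gen 1 (rule 169): 000100000
Gen 2 (rule 110): 001100000
Gen 3 (rule 30): 011010000
Gen 4 (rule 169): 010100111
Gen 5 (rule 110): 111101101
Gen 6 (rule 30): 100001001
Gen 7 (rule 169): 001100000
Gen 8 (rule 110): 011100000
Gen 9 (rule 30): 110010000
Gen 10 (rule 169): 100000111
Gen 11 (rule 110): 100001101
Gen 12 (rule 30): 110011001
Gen 13 (rule 169): 100010000
Gen 14 (rule 110): 100110000
Gen 15 (rule 30): 111101000
Gen 16 (rule 169): 111010011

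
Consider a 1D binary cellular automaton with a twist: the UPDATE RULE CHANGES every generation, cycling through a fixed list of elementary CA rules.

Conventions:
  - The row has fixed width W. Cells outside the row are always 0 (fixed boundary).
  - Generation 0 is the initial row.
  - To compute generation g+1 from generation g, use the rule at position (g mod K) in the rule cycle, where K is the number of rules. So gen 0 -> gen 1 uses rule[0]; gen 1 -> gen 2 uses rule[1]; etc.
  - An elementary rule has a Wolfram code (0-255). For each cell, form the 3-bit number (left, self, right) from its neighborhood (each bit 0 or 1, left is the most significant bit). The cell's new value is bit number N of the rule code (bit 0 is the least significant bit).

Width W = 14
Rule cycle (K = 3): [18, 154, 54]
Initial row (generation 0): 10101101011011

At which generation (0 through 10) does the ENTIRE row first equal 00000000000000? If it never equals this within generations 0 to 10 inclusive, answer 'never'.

Answer: 1

Derivation:
Gen 0: 10101101011011
Gen 1 (rule 18): 00000000000000
Gen 2 (rule 154): 00000000000000
Gen 3 (rule 54): 00000000000000
Gen 4 (rule 18): 00000000000000
Gen 5 (rule 154): 00000000000000
Gen 6 (rule 54): 00000000000000
Gen 7 (rule 18): 00000000000000
Gen 8 (rule 154): 00000000000000
Gen 9 (rule 54): 00000000000000
Gen 10 (rule 18): 00000000000000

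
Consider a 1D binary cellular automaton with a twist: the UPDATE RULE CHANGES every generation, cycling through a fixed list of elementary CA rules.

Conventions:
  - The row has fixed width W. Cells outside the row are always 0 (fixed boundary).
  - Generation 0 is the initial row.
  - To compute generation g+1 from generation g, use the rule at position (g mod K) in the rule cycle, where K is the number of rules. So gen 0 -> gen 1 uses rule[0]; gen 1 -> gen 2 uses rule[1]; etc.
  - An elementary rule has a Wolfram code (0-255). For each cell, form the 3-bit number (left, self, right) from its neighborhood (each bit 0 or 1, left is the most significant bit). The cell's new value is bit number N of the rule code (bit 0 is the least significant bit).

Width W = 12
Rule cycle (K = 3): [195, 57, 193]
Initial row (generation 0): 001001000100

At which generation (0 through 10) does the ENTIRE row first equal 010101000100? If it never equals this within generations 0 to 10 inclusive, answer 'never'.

Gen 0: 001001000100
Gen 1 (rule 195): 110010011001
Gen 2 (rule 57): 101001010100
Gen 3 (rule 193): 000000000001
Gen 4 (rule 195): 111111111110
Gen 5 (rule 57): 100000000001
Gen 6 (rule 193): 001111111100
Gen 7 (rule 195): 110111111101
Gen 8 (rule 57): 101100000010
Gen 9 (rule 193): 000101111000
Gen 10 (rule 195): 111000111011

Answer: never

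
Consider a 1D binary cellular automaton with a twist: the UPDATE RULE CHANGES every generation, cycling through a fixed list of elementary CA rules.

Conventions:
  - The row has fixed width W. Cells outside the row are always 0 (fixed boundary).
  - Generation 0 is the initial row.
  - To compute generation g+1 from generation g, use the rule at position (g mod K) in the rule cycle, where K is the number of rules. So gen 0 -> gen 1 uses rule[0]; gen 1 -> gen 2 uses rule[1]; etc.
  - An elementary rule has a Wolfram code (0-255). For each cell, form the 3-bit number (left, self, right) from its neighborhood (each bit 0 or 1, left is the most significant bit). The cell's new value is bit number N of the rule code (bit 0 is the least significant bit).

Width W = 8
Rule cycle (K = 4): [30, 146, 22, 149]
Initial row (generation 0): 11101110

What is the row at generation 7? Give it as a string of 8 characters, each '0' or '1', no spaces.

Gen 0: 11101110
Gen 1 (rule 30): 10001001
Gen 2 (rule 146): 01010110
Gen 3 (rule 22): 11010001
Gen 4 (rule 149): 00011101
Gen 5 (rule 30): 00110001
Gen 6 (rule 146): 01001010
Gen 7 (rule 22): 11111011

Answer: 11111011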